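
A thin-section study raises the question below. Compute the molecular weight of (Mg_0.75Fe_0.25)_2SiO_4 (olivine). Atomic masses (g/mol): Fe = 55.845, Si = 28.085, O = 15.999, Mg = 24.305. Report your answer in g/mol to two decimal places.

The formula mass is the sum 1.50(24.305) + 0.50(55.845) + 1(28.085) + 4(15.999).

156.46 g/mol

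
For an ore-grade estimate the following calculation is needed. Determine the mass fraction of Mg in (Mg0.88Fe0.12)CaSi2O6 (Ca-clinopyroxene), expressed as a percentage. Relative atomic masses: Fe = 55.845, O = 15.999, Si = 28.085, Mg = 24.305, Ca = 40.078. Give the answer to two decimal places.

M((Mg0.88Fe0.12)CaSi2O6) = 220.332 g/mol.
Mg contributes 0.88 × 24.305 = 21.388 g per mole.
21.388/220.332 = 0.0971 → 9.71%.

9.71 wt%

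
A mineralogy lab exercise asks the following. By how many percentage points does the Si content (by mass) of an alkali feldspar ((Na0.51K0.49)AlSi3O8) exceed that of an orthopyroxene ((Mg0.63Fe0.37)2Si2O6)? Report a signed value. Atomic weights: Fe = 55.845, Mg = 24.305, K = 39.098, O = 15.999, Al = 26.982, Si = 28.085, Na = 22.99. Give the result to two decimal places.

Si in (Na0.51K0.49)AlSi3O8: molar mass 270.112 g/mol; 3×28.085 = 84.255 g → 31.19 wt%.
Si in (Mg0.63Fe0.37)2Si2O6: molar mass 224.114 g/mol; 2×28.085 = 56.170 g → 25.06 wt%.
Difference = 31.19 − 25.06 = 6.13 percentage points.

6.13 percentage points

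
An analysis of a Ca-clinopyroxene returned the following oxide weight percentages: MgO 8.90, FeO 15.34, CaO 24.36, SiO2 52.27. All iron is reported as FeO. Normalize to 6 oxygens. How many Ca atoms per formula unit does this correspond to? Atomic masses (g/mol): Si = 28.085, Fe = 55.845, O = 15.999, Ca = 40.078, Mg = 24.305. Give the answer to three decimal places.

8.90 wt% MgO ÷ 40.304 g/mol = 0.22082 mol, giving 0.22082 Mg and 0.22082 O.
15.34 wt% FeO ÷ 71.844 g/mol = 0.21352 mol, giving 0.21352 Fe and 0.21352 O.
24.36 wt% CaO ÷ 56.077 g/mol = 0.43440 mol, giving 0.43440 Ca and 0.43440 O.
52.27 wt% SiO2 ÷ 60.083 g/mol = 0.86996 mol, giving 0.86996 Si and 1.73992 O.
Oxygen sums to 2.60866; scaling by 6/2.60866 = 2.30003 puts the formula on 6 O.
Ca: 0.43440 × 2.30003 = 0.999 atoms per formula unit.

0.999 Ca apfu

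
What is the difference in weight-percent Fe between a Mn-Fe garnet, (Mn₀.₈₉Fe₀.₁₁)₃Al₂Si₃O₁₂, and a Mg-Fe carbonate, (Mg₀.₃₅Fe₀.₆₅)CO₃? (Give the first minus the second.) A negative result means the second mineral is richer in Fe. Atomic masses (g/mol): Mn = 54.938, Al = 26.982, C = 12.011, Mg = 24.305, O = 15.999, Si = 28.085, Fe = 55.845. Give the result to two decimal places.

-30.91 percentage points

M((Mn₀.₈₉Fe₀.₁₁)₃Al₂Si₃O₁₂) = 495.320 g/mol, so wt% Fe = 18.429/495.320 × 100 = 3.72%.
M((Mg₀.₃₅Fe₀.₆₅)CO₃) = 104.814 g/mol, so wt% Fe = 36.299/104.814 × 100 = 34.63%.
3.72 − 34.63 = -30.91 pp.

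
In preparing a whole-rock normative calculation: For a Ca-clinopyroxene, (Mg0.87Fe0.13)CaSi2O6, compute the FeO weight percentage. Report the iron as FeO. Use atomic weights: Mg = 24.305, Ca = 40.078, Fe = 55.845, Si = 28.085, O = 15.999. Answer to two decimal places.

M((Mg0.87Fe0.13)CaSi2O6) = 220.647 g/mol; M(FeO) = 71.844 g/mol.
Moles FeO per formula unit = 0.13 Fe ÷ 1 = 0.1300.
FeO fraction = (0.1300 × 71.844) / 220.647 = 9.340/220.647 = 0.0423.

4.23 wt%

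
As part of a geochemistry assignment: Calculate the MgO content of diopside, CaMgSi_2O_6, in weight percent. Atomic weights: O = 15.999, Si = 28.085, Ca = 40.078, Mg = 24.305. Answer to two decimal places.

Formula mass = 216.547 g/mol.
1 Mg → 1.0000 mol MgO per formula unit; M(MgO) = 40.304, so MgO mass = 40.304 g.
40.304/216.547 × 100 = 18.61 wt%.

18.61 wt%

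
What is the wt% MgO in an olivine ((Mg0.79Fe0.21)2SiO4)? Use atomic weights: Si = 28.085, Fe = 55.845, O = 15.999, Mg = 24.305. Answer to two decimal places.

41.37 wt%

M((Mg0.79Fe0.21)2SiO4) = 153.938 g/mol; M(MgO) = 40.304 g/mol.
Moles MgO per formula unit = 1.58 Mg ÷ 1 = 1.5800.
MgO fraction = (1.5800 × 40.304) / 153.938 = 63.680/153.938 = 0.4137.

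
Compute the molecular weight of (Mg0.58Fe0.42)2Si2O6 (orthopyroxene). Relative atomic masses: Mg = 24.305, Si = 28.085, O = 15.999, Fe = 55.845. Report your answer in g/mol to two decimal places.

The formula mass is the sum 1.16·24.305 + 0.84·55.845 + 2·28.085 + 6·15.999.

227.27 g/mol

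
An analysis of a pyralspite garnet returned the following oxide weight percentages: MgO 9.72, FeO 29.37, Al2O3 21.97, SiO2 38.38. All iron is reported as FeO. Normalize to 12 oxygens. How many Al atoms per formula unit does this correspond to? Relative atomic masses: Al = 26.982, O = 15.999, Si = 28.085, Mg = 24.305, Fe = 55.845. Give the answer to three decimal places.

2.009 Al apfu

MgO: 9.72/40.304 = 0.24117 mol → 0.24117 mol Mg, 0.24117 mol O.
FeO: 29.37/71.844 = 0.40880 mol → 0.40880 mol Fe, 0.40880 mol O.
Al2O3: 21.97/101.961 = 0.21547 mol → 0.43094 mol Al, 0.64641 mol O.
SiO2: 38.38/60.083 = 0.63878 mol → 0.63878 mol Si, 1.27756 mol O.
Total oxygen = 2.57394 mol. Normalization factor = 12/2.57394 = 4.66211.
Al per 12 O = 0.43094 × 4.66211 = 2.009.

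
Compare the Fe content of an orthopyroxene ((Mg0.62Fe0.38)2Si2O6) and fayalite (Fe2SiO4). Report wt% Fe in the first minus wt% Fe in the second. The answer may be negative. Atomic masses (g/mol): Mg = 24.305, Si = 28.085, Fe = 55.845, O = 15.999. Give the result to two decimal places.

-35.93 percentage points

First mineral: 42.442 g Fe in 224.744 g formula = 18.88 wt% Fe.
Second mineral: 111.690 g Fe in 203.771 g formula = 54.81 wt% Fe.
18.88% − 54.81% gives a difference of -35.93 percentage points.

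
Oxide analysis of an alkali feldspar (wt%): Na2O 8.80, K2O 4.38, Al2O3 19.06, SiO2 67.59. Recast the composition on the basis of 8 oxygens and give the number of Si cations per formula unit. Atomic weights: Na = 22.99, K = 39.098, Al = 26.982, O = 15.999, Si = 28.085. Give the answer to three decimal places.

3.001 Si apfu

Na2O: 8.80/61.979 = 0.14198 mol → 0.28396 mol Na, 0.14198 mol O.
K2O: 4.38/94.195 = 0.04650 mol → 0.09300 mol K, 0.04650 mol O.
Al2O3: 19.06/101.961 = 0.18693 mol → 0.37386 mol Al, 0.56079 mol O.
SiO2: 67.59/60.083 = 1.12494 mol → 1.12494 mol Si, 2.24988 mol O.
Total oxygen = 2.99915 mol. Normalization factor = 8/2.99915 = 2.66742.
Si per 8 O = 1.12494 × 2.66742 = 3.001.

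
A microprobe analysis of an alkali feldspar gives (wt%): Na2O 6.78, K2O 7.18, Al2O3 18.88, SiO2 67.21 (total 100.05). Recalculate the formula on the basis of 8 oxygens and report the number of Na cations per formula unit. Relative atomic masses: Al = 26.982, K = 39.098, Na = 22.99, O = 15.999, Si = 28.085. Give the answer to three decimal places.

0.588 Na apfu

Na2O (M=61.979): mol = 0.10939; Na = 0.21878, O = 0.10939.
K2O (M=94.195): mol = 0.07622; K = 0.15244, O = 0.07622.
Al2O3 (M=101.961): mol = 0.18517; Al = 0.37034, O = 0.55551.
SiO2 (M=60.083): mol = 1.11862; Si = 1.11862, O = 2.23724.
ΣO = 2.97836; factor = 8/ΣO = 2.68604.
Na apfu = 0.21878 × 2.68604 = 0.588.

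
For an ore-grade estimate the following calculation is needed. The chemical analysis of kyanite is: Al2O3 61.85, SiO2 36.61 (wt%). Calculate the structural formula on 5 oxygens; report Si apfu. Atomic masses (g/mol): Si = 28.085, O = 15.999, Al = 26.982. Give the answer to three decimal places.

1.003 Si apfu

Al2O3 (M=101.961): mol = 0.60660; Al = 1.21320, O = 1.81980.
SiO2 (M=60.083): mol = 0.60932; Si = 0.60932, O = 1.21864.
ΣO = 3.03844; factor = 5/ΣO = 1.64558.
Si apfu = 0.60932 × 1.64558 = 1.003.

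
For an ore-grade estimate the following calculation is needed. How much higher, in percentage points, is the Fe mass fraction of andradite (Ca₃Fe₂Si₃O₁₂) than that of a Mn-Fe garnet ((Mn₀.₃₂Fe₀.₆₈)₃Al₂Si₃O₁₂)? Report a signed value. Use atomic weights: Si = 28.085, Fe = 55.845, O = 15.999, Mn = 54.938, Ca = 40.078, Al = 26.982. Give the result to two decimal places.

M(Ca₃Fe₂Si₃O₁₂) = 508.167 g/mol, so wt% Fe = 111.690/508.167 × 100 = 21.98%.
M((Mn₀.₃₂Fe₀.₆₈)₃Al₂Si₃O₁₂) = 496.871 g/mol, so wt% Fe = 113.924/496.871 × 100 = 22.93%.
21.98 − 22.93 = -0.95 pp.

-0.95 percentage points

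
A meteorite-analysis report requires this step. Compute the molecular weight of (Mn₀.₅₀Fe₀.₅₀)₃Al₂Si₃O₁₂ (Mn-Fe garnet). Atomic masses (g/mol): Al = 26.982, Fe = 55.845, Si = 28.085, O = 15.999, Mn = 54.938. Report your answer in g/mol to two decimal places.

496.38 g/mol

M = 1.50×54.938 + 1.50×55.845 + 2×26.982 + 3×28.085 + 12×15.999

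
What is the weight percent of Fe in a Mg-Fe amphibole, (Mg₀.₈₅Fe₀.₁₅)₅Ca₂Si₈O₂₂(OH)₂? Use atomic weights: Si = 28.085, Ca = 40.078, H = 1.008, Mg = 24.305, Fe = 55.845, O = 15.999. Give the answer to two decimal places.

Formula mass = 4.25*24.305 + 0.75*55.845 + 2*40.078 + 8*28.085 + 24*15.999 + 2*1.008 = 836.008 g/mol, of which 41.884 g is Fe.
So Fe makes up 41.884/836.008 = 0.0501 of the mass, i.e. 5.01%.

5.01 mass %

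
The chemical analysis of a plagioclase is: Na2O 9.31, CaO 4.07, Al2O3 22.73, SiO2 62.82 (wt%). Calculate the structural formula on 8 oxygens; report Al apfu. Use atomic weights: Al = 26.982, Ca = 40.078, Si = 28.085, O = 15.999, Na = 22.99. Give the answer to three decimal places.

1.196 Al apfu

9.31 wt% Na2O ÷ 61.979 g/mol = 0.15021 mol, giving 0.30042 Na and 0.15021 O.
4.07 wt% CaO ÷ 56.077 g/mol = 0.07258 mol, giving 0.07258 Ca and 0.07258 O.
22.73 wt% Al2O3 ÷ 101.961 g/mol = 0.22293 mol, giving 0.44586 Al and 0.66879 O.
62.82 wt% SiO2 ÷ 60.083 g/mol = 1.04555 mol, giving 1.04555 Si and 2.09110 O.
Oxygen sums to 2.98268; scaling by 8/2.98268 = 2.68215 puts the formula on 8 O.
Al: 0.44586 × 2.68215 = 1.196 atoms per formula unit.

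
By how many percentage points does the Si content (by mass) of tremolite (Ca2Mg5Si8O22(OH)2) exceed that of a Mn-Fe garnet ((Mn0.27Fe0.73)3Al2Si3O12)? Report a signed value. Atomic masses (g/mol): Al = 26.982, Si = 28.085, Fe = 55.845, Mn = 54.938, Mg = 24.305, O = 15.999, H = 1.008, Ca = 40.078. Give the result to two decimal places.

10.71 percentage points

M(Ca2Mg5Si8O22(OH)2) = 812.353 g/mol, so wt% Si = 224.680/812.353 × 100 = 27.66%.
M((Mn0.27Fe0.73)3Al2Si3O12) = 497.007 g/mol, so wt% Si = 84.255/497.007 × 100 = 16.95%.
27.66 − 16.95 = 10.71 pp.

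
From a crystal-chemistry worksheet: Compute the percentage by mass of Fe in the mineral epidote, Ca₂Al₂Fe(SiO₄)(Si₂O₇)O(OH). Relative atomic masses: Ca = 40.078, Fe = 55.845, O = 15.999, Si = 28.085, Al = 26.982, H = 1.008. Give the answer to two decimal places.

11.56 weight percent

Molar mass of Ca₂Al₂Fe(SiO₄)(Si₂O₇)O(OH): 2·40.078 + 2·26.982 + 1·55.845 + 3·28.085 + 13·15.999 + 1·1.008 = 483.215 g/mol.
Mass of Fe per formula unit: 1 × 55.845 = 55.845 g.
Weight fraction Fe = 55.845 / 483.215 = 0.1156.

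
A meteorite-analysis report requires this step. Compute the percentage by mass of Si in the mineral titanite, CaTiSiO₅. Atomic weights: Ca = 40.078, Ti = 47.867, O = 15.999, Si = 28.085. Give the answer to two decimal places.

14.33 weight percent

Molar mass of CaTiSiO₅: 1×40.078 + 1×47.867 + 1×28.085 + 5×15.999 = 196.025 g/mol.
Mass of Si per formula unit: 1 × 28.085 = 28.085 g.
Weight fraction Si = 28.085 / 196.025 = 0.1433.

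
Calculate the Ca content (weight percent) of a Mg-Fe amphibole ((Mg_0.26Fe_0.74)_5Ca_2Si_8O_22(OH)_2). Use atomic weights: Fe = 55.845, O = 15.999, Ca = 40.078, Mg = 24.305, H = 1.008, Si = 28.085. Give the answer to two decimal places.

8.63 weight percent

Molar mass of (Mg_0.26Fe_0.74)_5Ca_2Si_8O_22(OH)_2: 1.30·24.305 + 3.70·55.845 + 2·40.078 + 8·28.085 + 24·15.999 + 2·1.008 = 929.051 g/mol.
Mass of Ca per formula unit: 2 × 40.078 = 80.156 g.
Weight fraction Ca = 80.156 / 929.051 = 0.0863.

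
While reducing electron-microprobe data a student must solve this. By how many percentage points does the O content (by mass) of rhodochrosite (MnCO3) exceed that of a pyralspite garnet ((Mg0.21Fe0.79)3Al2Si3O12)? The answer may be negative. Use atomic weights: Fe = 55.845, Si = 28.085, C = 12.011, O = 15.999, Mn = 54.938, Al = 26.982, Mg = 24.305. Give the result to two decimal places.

1.58 percentage points

M(MnCO3) = 114.946 g/mol, so wt% O = 47.997/114.946 × 100 = 41.76%.
M((Mg0.21Fe0.79)3Al2Si3O12) = 477.872 g/mol, so wt% O = 191.988/477.872 × 100 = 40.18%.
41.76 − 40.18 = 1.58 pp.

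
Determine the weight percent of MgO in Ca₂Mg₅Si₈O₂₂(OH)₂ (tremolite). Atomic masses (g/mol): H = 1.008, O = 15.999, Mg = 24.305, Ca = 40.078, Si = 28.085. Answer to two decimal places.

Molar mass of Ca₂Mg₅Si₈O₂₂(OH)₂ = 2*40.078 + 5*24.305 + 8*28.085 + 24*15.999 + 2*1.008 = 812.353 g/mol.
Each formula unit contains 5 Mg, equivalent to 5/1 = 5.0000 mol MgO.
M(MgO) = 1×24.305 + 1×15.999 = 40.304 g/mol.
Mass of MgO per formula unit = 5.0000 × 40.304 = 201.520 g.
MgO wt% = 201.520 / 812.353 × 100 = 24.81%.

24.81 wt%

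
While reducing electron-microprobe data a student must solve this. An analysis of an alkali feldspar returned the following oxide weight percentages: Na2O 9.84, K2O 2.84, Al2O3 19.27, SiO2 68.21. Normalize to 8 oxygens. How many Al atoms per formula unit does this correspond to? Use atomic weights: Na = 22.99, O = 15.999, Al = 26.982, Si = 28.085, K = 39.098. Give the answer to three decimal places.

0.999 Al apfu

9.84 wt% Na2O ÷ 61.979 g/mol = 0.15876 mol, giving 0.31752 Na and 0.15876 O.
2.84 wt% K2O ÷ 94.195 g/mol = 0.03015 mol, giving 0.06030 K and 0.03015 O.
19.27 wt% Al2O3 ÷ 101.961 g/mol = 0.18899 mol, giving 0.37798 Al and 0.56697 O.
68.21 wt% SiO2 ÷ 60.083 g/mol = 1.13526 mol, giving 1.13526 Si and 2.27052 O.
Oxygen sums to 3.02640; scaling by 8/3.02640 = 2.64340 puts the formula on 8 O.
Al: 0.37798 × 2.64340 = 0.999 atoms per formula unit.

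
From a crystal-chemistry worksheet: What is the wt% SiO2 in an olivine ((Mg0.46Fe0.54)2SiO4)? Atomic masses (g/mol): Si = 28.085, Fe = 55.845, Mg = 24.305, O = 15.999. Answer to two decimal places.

Molar mass of (Mg0.46Fe0.54)2SiO4 = 0.92·24.305 + 1.08·55.845 + 1·28.085 + 4·15.999 = 174.754 g/mol.
Each formula unit contains 1 Si, equivalent to 1/1 = 1.0000 mol SiO2.
M(SiO2) = 1×28.085 + 2×15.999 = 60.083 g/mol.
Mass of SiO2 per formula unit = 1.0000 × 60.083 = 60.083 g.
SiO2 wt% = 60.083 / 174.754 × 100 = 34.38%.

34.38 wt%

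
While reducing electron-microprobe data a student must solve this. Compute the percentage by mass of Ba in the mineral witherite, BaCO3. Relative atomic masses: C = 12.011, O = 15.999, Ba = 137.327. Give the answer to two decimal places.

69.59 weight percent

Formula mass = 1×137.327 + 1×12.011 + 3×15.999 = 197.335 g/mol, of which 137.327 g is Ba.
So Ba makes up 137.327/197.335 = 0.6959 of the mass, i.e. 69.59%.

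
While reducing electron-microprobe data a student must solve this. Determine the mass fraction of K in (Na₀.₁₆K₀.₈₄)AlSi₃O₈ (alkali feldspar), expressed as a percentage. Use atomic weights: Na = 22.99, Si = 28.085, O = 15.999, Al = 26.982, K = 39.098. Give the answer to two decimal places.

Molar mass of (Na₀.₁₆K₀.₈₄)AlSi₃O₈: 0.16×22.99 + 0.84×39.098 + 1×26.982 + 3×28.085 + 8×15.999 = 275.750 g/mol.
Mass of K per formula unit: 0.84 × 39.098 = 32.842 g.
Weight fraction K = 32.842 / 275.750 = 0.1191.

11.91 mass %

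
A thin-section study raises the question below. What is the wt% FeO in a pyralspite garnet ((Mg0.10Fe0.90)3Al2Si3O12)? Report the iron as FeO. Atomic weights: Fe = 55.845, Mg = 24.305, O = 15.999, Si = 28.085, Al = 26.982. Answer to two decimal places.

39.73 wt%

Formula mass = 488.280 g/mol.
2.70 Fe → 2.7000 mol FeO per formula unit; M(FeO) = 71.844, so FeO mass = 193.979 g.
193.979/488.280 × 100 = 39.73 wt%.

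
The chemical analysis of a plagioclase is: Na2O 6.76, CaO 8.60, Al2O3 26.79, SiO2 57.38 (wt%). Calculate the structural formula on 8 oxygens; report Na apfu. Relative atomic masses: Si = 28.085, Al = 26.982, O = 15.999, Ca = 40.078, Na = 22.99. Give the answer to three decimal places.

0.589 Na apfu

Na2O (M=61.979): mol = 0.10907; Na = 0.21814, O = 0.10907.
CaO (M=56.077): mol = 0.15336; Ca = 0.15336, O = 0.15336.
Al2O3 (M=101.961): mol = 0.26275; Al = 0.52550, O = 0.78825.
SiO2 (M=60.083): mol = 0.95501; Si = 0.95501, O = 1.91002.
ΣO = 2.96070; factor = 8/ΣO = 2.70206.
Na apfu = 0.21814 × 2.70206 = 0.589.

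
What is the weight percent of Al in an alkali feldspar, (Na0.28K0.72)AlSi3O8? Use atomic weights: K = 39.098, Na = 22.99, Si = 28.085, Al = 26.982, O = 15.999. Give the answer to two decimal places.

9.85 weight percent

Molar mass of (Na0.28K0.72)AlSi3O8: 0.28×22.99 + 0.72×39.098 + 1×26.982 + 3×28.085 + 8×15.999 = 273.817 g/mol.
Mass of Al per formula unit: 1 × 26.982 = 26.982 g.
Weight fraction Al = 26.982 / 273.817 = 0.0985.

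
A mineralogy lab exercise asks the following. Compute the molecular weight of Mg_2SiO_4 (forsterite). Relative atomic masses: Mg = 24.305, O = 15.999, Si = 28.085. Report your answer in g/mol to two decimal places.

140.69 g/mol

M = 2·24.305 + 1·28.085 + 4·15.999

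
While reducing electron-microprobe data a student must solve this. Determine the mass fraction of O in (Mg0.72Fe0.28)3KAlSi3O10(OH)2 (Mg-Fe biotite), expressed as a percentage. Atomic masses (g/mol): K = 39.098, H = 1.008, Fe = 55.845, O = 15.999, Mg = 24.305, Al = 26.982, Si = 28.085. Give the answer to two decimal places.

43.27 wt%

Molar mass of (Mg0.72Fe0.28)3KAlSi3O10(OH)2: 2.16·24.305 + 0.84·55.845 + 1·39.098 + 1·26.982 + 3·28.085 + 12·15.999 + 2·1.008 = 443.748 g/mol.
Mass of O per formula unit: 12 × 15.999 = 191.988 g.
Weight fraction O = 191.988 / 443.748 = 0.4327.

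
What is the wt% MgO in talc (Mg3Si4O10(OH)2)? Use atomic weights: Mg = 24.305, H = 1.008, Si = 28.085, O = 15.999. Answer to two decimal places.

Molar mass of Mg3Si4O10(OH)2 = 3·24.305 + 4·28.085 + 12·15.999 + 2·1.008 = 379.259 g/mol.
Each formula unit contains 3 Mg, equivalent to 3/1 = 3.0000 mol MgO.
M(MgO) = 1×24.305 + 1×15.999 = 40.304 g/mol.
Mass of MgO per formula unit = 3.0000 × 40.304 = 120.912 g.
MgO wt% = 120.912 / 379.259 × 100 = 31.88%.

31.88 wt%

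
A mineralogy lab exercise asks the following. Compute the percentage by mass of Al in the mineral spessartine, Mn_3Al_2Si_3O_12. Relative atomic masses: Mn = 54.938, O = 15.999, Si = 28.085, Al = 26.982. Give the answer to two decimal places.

10.90 wt%

Formula mass = 3·54.938 + 2·26.982 + 3·28.085 + 12·15.999 = 495.021 g/mol, of which 53.964 g is Al.
So Al makes up 53.964/495.021 = 0.1090 of the mass, i.e. 10.90%.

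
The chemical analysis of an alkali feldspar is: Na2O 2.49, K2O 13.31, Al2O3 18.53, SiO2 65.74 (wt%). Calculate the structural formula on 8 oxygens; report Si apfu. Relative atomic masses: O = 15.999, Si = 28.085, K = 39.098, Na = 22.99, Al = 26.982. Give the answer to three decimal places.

3.003 Si apfu

Na2O (M=61.979): mol = 0.04017; Na = 0.08034, O = 0.04017.
K2O (M=94.195): mol = 0.14130; K = 0.28260, O = 0.14130.
Al2O3 (M=101.961): mol = 0.18174; Al = 0.36348, O = 0.54522.
SiO2 (M=60.083): mol = 1.09415; Si = 1.09415, O = 2.18830.
ΣO = 2.91499; factor = 8/ΣO = 2.74443.
Si apfu = 1.09415 × 2.74443 = 3.003.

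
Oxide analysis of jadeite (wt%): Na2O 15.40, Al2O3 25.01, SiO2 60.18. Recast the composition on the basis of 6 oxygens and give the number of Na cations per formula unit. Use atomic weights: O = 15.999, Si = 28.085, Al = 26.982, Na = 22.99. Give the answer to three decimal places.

Na2O (M=61.979): mol = 0.24847; Na = 0.49694, O = 0.24847.
Al2O3 (M=101.961): mol = 0.24529; Al = 0.49058, O = 0.73587.
SiO2 (M=60.083): mol = 1.00161; Si = 1.00161, O = 2.00322.
ΣO = 2.98756; factor = 6/ΣO = 2.00833.
Na apfu = 0.49694 × 2.00833 = 0.998.

0.998 Na apfu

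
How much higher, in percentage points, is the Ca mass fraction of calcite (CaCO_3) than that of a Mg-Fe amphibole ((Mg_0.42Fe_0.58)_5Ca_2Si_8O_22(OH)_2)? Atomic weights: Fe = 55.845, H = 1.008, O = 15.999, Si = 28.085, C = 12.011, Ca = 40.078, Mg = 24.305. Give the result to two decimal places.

31.17 percentage points

Ca in CaCO_3: molar mass 100.086 g/mol; 1×40.078 = 40.078 g → 40.04 wt%.
Ca in (Mg_0.42Fe_0.58)_5Ca_2Si_8O_22(OH)_2: molar mass 903.819 g/mol; 2×40.078 = 80.156 g → 8.87 wt%.
Difference = 40.04 − 8.87 = 31.17 percentage points.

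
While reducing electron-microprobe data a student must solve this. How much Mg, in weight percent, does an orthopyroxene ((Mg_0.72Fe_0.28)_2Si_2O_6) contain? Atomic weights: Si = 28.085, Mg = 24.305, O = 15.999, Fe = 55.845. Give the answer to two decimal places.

M((Mg_0.72Fe_0.28)_2Si_2O_6) = 218.436 g/mol.
Mg contributes 1.44 × 24.305 = 34.999 g per mole.
34.999/218.436 = 0.1602 → 16.02%.

16.02 weight percent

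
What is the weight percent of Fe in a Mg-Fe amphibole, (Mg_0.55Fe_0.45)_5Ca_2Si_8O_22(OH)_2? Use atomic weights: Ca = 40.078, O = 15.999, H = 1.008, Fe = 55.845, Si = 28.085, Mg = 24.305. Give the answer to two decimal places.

14.22 mass %

Formula mass = 2.75*24.305 + 2.25*55.845 + 2*40.078 + 8*28.085 + 24*15.999 + 2*1.008 = 883.318 g/mol, of which 125.651 g is Fe.
So Fe makes up 125.651/883.318 = 0.1422 of the mass, i.e. 14.22%.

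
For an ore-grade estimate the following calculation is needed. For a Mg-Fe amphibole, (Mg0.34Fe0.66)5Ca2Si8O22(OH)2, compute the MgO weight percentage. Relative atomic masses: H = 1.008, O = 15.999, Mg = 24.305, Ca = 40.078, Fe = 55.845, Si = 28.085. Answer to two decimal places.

7.48 wt%

Molar mass of (Mg0.34Fe0.66)5Ca2Si8O22(OH)2 = 1.70·24.305 + 3.30·55.845 + 2·40.078 + 8·28.085 + 24·15.999 + 2·1.008 = 916.435 g/mol.
Each formula unit contains 1.70 Mg, equivalent to 1.70/1 = 1.7000 mol MgO.
M(MgO) = 1×24.305 + 1×15.999 = 40.304 g/mol.
Mass of MgO per formula unit = 1.7000 × 40.304 = 68.517 g.
MgO wt% = 68.517 / 916.435 × 100 = 7.48%.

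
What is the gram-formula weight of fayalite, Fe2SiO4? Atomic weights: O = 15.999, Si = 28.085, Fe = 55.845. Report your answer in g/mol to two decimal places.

203.77 g/mol

The formula mass is the sum 2(55.845) + 1(28.085) + 4(15.999).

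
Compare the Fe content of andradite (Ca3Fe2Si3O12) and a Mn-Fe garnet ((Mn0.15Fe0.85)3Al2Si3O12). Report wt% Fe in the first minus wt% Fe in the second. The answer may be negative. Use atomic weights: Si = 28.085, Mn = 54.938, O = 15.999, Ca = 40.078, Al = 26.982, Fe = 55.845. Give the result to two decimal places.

-6.65 percentage points

M(Ca3Fe2Si3O12) = 508.167 g/mol, so wt% Fe = 111.690/508.167 × 100 = 21.98%.
M((Mn0.15Fe0.85)3Al2Si3O12) = 497.334 g/mol, so wt% Fe = 142.405/497.334 × 100 = 28.63%.
21.98 − 28.63 = -6.65 pp.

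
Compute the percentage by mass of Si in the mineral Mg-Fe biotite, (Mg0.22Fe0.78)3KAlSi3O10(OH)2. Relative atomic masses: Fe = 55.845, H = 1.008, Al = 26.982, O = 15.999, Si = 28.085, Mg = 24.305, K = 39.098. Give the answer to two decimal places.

17.16 wt%

Formula mass = 0.66*24.305 + 2.34*55.845 + 1*39.098 + 1*26.982 + 3*28.085 + 12*15.999 + 2*1.008 = 491.058 g/mol, of which 84.255 g is Si.
So Si makes up 84.255/491.058 = 0.1716 of the mass, i.e. 17.16%.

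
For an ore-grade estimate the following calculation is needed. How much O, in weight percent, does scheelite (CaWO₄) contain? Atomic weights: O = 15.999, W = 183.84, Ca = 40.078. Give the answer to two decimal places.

Molar mass of CaWO₄: 1×40.078 + 1×183.84 + 4×15.999 = 287.914 g/mol.
Mass of O per formula unit: 4 × 15.999 = 63.996 g.
Weight fraction O = 63.996 / 287.914 = 0.2223.

22.23 weight percent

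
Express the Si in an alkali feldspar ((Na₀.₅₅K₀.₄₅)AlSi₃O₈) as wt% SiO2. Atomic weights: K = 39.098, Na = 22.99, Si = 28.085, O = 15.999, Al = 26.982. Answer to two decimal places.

Formula mass = 269.468 g/mol.
3 Si → 3.0000 mol SiO2 per formula unit; M(SiO2) = 60.083, so SiO2 mass = 180.249 g.
180.249/269.468 × 100 = 66.89 wt%.

66.89 wt%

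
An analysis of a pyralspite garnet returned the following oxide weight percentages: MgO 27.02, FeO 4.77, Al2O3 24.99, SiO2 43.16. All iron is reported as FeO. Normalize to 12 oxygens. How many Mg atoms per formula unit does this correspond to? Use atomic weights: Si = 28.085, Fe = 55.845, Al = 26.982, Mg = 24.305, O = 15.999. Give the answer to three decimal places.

MgO: 27.02/40.304 = 0.67040 mol → 0.67040 mol Mg, 0.67040 mol O.
FeO: 4.77/71.844 = 0.06639 mol → 0.06639 mol Fe, 0.06639 mol O.
Al2O3: 24.99/101.961 = 0.24509 mol → 0.49018 mol Al, 0.73527 mol O.
SiO2: 43.16/60.083 = 0.71834 mol → 0.71834 mol Si, 1.43668 mol O.
Total oxygen = 2.90874 mol. Normalization factor = 12/2.90874 = 4.12550.
Mg per 12 O = 0.67040 × 4.12550 = 2.766.

2.766 Mg apfu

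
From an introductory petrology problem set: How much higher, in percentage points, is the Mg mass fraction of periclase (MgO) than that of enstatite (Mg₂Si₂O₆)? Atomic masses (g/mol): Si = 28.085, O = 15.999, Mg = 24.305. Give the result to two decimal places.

36.09 percentage points

M(MgO) = 40.304 g/mol, so wt% Mg = 24.305/40.304 × 100 = 60.30%.
M(Mg₂Si₂O₆) = 200.774 g/mol, so wt% Mg = 48.610/200.774 × 100 = 24.21%.
60.30 − 24.21 = 36.09 pp.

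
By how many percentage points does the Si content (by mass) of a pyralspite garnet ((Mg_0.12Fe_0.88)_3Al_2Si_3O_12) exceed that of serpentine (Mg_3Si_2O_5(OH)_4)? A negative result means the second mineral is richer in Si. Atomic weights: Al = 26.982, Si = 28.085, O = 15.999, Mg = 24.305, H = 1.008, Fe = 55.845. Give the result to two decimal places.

-2.95 percentage points

M((Mg_0.12Fe_0.88)_3Al_2Si_3O_12) = 486.388 g/mol, so wt% Si = 84.255/486.388 × 100 = 17.32%.
M(Mg_3Si_2O_5(OH)_4) = 277.108 g/mol, so wt% Si = 56.170/277.108 × 100 = 20.27%.
17.32 − 20.27 = -2.95 pp.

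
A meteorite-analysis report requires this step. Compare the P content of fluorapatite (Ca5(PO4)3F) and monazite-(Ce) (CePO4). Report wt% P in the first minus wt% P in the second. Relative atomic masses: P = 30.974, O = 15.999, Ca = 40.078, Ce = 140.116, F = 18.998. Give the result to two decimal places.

5.25 percentage points

P in Ca5(PO4)3F: molar mass 504.298 g/mol; 3×30.974 = 92.922 g → 18.43 wt%.
P in CePO4: molar mass 235.086 g/mol; 1×30.974 = 30.974 g → 13.18 wt%.
Difference = 18.43 − 13.18 = 5.25 percentage points.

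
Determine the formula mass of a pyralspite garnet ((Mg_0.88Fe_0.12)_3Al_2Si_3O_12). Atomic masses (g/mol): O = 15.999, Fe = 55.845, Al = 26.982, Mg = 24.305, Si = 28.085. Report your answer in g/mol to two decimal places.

414.48 g/mol

M = 2.64(24.305) + 0.36(55.845) + 2(26.982) + 3(28.085) + 12(15.999)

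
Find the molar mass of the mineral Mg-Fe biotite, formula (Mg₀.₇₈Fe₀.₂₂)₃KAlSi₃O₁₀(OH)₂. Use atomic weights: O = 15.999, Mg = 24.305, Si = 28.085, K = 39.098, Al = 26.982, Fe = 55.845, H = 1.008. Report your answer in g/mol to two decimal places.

Mg: 2.34 × 24.305 = 56.8737
Fe: 0.66 × 55.845 = 36.8577
K: 1 × 39.098 = 39.0980
Al: 1 × 26.982 = 26.9820
Si: 3 × 28.085 = 84.2550
O: 12 × 15.999 = 191.9880
H: 2 × 1.008 = 2.0160
Summing the contributions gives the formula mass.

438.07 g/mol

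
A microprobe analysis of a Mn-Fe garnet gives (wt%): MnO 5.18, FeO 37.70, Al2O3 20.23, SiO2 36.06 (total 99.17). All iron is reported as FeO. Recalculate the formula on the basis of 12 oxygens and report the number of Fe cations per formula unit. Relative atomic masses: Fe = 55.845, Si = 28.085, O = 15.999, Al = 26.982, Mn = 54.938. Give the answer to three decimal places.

2.631 Fe apfu

MnO (M=70.937): mol = 0.07302; Mn = 0.07302, O = 0.07302.
FeO (M=71.844): mol = 0.52475; Fe = 0.52475, O = 0.52475.
Al2O3 (M=101.961): mol = 0.19841; Al = 0.39682, O = 0.59523.
SiO2 (M=60.083): mol = 0.60017; Si = 0.60017, O = 1.20034.
ΣO = 2.39334; factor = 12/ΣO = 5.01391.
Fe apfu = 0.52475 × 5.01391 = 2.631.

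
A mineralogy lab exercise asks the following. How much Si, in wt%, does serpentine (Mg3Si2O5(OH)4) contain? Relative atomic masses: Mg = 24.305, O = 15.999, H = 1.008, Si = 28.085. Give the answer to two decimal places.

Formula mass = 3*24.305 + 2*28.085 + 9*15.999 + 4*1.008 = 277.108 g/mol, of which 56.170 g is Si.
So Si makes up 56.170/277.108 = 0.2027 of the mass, i.e. 20.27%.

20.27 wt%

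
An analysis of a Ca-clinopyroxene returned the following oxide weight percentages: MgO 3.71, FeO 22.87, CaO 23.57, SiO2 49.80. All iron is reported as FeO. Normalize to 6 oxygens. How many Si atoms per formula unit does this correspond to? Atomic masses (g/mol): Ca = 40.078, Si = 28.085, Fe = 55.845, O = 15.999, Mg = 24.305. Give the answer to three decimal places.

1.999 Si apfu

MgO (M=40.304): mol = 0.09205; Mg = 0.09205, O = 0.09205.
FeO (M=71.844): mol = 0.31833; Fe = 0.31833, O = 0.31833.
CaO (M=56.077): mol = 0.42031; Ca = 0.42031, O = 0.42031.
SiO2 (M=60.083): mol = 0.82885; Si = 0.82885, O = 1.65770.
ΣO = 2.48839; factor = 6/ΣO = 2.41120.
Si apfu = 0.82885 × 2.41120 = 1.999.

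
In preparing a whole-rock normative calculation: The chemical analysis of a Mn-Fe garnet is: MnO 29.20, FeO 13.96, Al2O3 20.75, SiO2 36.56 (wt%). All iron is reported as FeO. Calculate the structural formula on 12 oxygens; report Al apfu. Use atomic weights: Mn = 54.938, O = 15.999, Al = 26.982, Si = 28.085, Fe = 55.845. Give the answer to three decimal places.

MnO: 29.20/70.937 = 0.41163 mol → 0.41163 mol Mn, 0.41163 mol O.
FeO: 13.96/71.844 = 0.19431 mol → 0.19431 mol Fe, 0.19431 mol O.
Al2O3: 20.75/101.961 = 0.20351 mol → 0.40702 mol Al, 0.61053 mol O.
SiO2: 36.56/60.083 = 0.60849 mol → 0.60849 mol Si, 1.21698 mol O.
Total oxygen = 2.43345 mol. Normalization factor = 12/2.43345 = 4.93127.
Al per 12 O = 0.40702 × 4.93127 = 2.007.

2.007 Al apfu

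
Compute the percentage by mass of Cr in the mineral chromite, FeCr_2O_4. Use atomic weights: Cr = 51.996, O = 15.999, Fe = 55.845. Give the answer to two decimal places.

Formula mass = 1*55.845 + 2*51.996 + 4*15.999 = 223.833 g/mol, of which 103.992 g is Cr.
So Cr makes up 103.992/223.833 = 0.4646 of the mass, i.e. 46.46%.

46.46 weight percent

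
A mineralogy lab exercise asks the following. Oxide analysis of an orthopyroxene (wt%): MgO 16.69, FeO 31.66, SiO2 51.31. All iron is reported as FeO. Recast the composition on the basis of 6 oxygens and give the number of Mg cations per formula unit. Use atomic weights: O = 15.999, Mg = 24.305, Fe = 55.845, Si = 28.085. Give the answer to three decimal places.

16.69 wt% MgO ÷ 40.304 g/mol = 0.41410 mol, giving 0.41410 Mg and 0.41410 O.
31.66 wt% FeO ÷ 71.844 g/mol = 0.44068 mol, giving 0.44068 Fe and 0.44068 O.
51.31 wt% SiO2 ÷ 60.083 g/mol = 0.85399 mol, giving 0.85399 Si and 1.70798 O.
Oxygen sums to 2.56276; scaling by 6/2.56276 = 2.34123 puts the formula on 6 O.
Mg: 0.41410 × 2.34123 = 0.970 atoms per formula unit.

0.970 Mg apfu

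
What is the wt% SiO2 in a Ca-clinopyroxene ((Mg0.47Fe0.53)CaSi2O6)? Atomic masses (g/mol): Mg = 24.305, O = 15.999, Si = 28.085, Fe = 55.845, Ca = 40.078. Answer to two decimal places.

51.52 wt%

Formula mass = 233.263 g/mol.
2 Si → 2.0000 mol SiO2 per formula unit; M(SiO2) = 60.083, so SiO2 mass = 120.166 g.
120.166/233.263 × 100 = 51.52 wt%.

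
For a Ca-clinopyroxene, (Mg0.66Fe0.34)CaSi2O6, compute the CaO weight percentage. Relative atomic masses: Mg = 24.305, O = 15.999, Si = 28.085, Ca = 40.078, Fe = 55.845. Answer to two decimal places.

24.67 wt%

Formula mass = 227.271 g/mol.
1 Ca → 1.0000 mol CaO per formula unit; M(CaO) = 56.077, so CaO mass = 56.077 g.
56.077/227.271 × 100 = 24.67 wt%.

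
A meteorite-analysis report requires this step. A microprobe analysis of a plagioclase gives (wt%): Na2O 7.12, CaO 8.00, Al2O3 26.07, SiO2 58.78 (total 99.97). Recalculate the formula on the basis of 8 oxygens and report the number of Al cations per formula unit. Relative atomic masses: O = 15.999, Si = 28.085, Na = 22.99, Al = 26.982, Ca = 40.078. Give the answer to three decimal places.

1.372 Al apfu

7.12 wt% Na2O ÷ 61.979 g/mol = 0.11488 mol, giving 0.22976 Na and 0.11488 O.
8.00 wt% CaO ÷ 56.077 g/mol = 0.14266 mol, giving 0.14266 Ca and 0.14266 O.
26.07 wt% Al2O3 ÷ 101.961 g/mol = 0.25569 mol, giving 0.51138 Al and 0.76707 O.
58.78 wt% SiO2 ÷ 60.083 g/mol = 0.97831 mol, giving 0.97831 Si and 1.95662 O.
Oxygen sums to 2.98123; scaling by 8/2.98123 = 2.68346 puts the formula on 8 O.
Al: 0.51138 × 2.68346 = 1.372 atoms per formula unit.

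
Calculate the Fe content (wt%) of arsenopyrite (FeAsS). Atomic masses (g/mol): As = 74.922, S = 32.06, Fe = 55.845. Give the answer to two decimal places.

34.30 wt%

Molar mass of FeAsS: 1*55.845 + 1*74.922 + 1*32.06 = 162.827 g/mol.
Mass of Fe per formula unit: 1 × 55.845 = 55.845 g.
Weight fraction Fe = 55.845 / 162.827 = 0.3430.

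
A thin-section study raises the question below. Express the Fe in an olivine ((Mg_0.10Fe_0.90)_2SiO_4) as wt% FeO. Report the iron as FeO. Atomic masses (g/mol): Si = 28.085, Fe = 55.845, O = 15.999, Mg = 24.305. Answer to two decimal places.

65.49 wt%

Formula mass = 197.463 g/mol.
1.80 Fe → 1.8000 mol FeO per formula unit; M(FeO) = 71.844, so FeO mass = 129.319 g.
129.319/197.463 × 100 = 65.49 wt%.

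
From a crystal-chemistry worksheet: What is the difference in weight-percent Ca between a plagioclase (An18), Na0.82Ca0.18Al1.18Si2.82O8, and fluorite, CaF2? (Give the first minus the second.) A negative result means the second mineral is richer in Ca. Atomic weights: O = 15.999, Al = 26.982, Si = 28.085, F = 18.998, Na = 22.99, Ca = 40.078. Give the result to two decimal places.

-48.61 percentage points

Ca in Na0.82Ca0.18Al1.18Si2.82O8: molar mass 265.096 g/mol; 0.18×40.078 = 7.214 g → 2.72 wt%.
Ca in CaF2: molar mass 78.074 g/mol; 1×40.078 = 40.078 g → 51.33 wt%.
Difference = 2.72 − 51.33 = -48.61 percentage points.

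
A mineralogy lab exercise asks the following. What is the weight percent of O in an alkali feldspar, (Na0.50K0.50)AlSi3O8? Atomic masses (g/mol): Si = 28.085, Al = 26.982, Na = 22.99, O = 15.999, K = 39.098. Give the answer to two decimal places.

M((Na0.50K0.50)AlSi3O8) = 270.273 g/mol.
O contributes 8 × 15.999 = 127.992 g per mole.
127.992/270.273 = 0.4736 → 47.36%.

47.36 mass %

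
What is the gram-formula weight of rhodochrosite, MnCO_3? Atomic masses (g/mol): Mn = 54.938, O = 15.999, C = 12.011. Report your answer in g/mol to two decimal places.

114.95 g/mol

The formula mass is the sum 1(54.938) + 1(12.011) + 3(15.999).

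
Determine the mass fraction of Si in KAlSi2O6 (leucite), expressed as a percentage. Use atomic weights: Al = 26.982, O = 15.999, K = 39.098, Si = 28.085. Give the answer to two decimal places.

25.74 mass %

M(KAlSi2O6) = 218.244 g/mol.
Si contributes 2 × 28.085 = 56.170 g per mole.
56.170/218.244 = 0.2574 → 25.74%.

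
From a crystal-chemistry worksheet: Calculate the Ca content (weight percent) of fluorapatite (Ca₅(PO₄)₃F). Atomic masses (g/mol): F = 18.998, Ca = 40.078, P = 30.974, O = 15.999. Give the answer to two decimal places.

39.74 weight percent

M(Ca₅(PO₄)₃F) = 504.298 g/mol.
Ca contributes 5 × 40.078 = 200.390 g per mole.
200.390/504.298 = 0.3974 → 39.74%.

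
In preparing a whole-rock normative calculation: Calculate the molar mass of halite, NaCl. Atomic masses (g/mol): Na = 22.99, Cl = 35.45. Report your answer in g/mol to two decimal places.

Na: 1 × 22.99 = 22.9900
Cl: 1 × 35.45 = 35.4500
Summing the contributions gives the formula mass.

58.44 g/mol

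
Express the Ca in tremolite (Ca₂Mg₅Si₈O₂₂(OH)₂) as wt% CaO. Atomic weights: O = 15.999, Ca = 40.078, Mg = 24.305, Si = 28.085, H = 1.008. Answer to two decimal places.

13.81 wt%

M(Ca₂Mg₅Si₈O₂₂(OH)₂) = 812.353 g/mol; M(CaO) = 56.077 g/mol.
Moles CaO per formula unit = 2 Ca ÷ 1 = 2.0000.
CaO fraction = (2.0000 × 56.077) / 812.353 = 112.154/812.353 = 0.1381.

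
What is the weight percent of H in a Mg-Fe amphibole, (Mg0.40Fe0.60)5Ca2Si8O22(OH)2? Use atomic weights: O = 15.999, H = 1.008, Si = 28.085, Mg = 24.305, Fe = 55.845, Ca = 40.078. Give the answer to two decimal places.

0.22 weight percent

Formula mass = 2*24.305 + 3*55.845 + 2*40.078 + 8*28.085 + 24*15.999 + 2*1.008 = 906.973 g/mol, of which 2.016 g is H.
So H makes up 2.016/906.973 = 0.0022 of the mass, i.e. 0.22%.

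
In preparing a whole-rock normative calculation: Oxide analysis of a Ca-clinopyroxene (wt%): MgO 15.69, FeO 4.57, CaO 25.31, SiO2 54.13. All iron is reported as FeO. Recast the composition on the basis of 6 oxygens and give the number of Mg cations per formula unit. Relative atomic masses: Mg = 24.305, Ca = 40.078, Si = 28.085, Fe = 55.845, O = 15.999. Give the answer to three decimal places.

15.69 wt% MgO ÷ 40.304 g/mol = 0.38929 mol, giving 0.38929 Mg and 0.38929 O.
4.57 wt% FeO ÷ 71.844 g/mol = 0.06361 mol, giving 0.06361 Fe and 0.06361 O.
25.31 wt% CaO ÷ 56.077 g/mol = 0.45134 mol, giving 0.45134 Ca and 0.45134 O.
54.13 wt% SiO2 ÷ 60.083 g/mol = 0.90092 mol, giving 0.90092 Si and 1.80184 O.
Oxygen sums to 2.70608; scaling by 6/2.70608 = 2.21723 puts the formula on 6 O.
Mg: 0.38929 × 2.21723 = 0.863 atoms per formula unit.

0.863 Mg apfu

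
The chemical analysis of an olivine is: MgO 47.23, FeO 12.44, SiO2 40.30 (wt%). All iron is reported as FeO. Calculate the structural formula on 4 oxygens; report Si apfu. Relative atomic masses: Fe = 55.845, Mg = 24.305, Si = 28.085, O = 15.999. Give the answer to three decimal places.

MgO (M=40.304): mol = 1.17184; Mg = 1.17184, O = 1.17184.
FeO (M=71.844): mol = 0.17315; Fe = 0.17315, O = 0.17315.
SiO2 (M=60.083): mol = 0.67074; Si = 0.67074, O = 1.34148.
ΣO = 2.68647; factor = 4/ΣO = 1.48894.
Si apfu = 0.67074 × 1.48894 = 0.999.

0.999 Si apfu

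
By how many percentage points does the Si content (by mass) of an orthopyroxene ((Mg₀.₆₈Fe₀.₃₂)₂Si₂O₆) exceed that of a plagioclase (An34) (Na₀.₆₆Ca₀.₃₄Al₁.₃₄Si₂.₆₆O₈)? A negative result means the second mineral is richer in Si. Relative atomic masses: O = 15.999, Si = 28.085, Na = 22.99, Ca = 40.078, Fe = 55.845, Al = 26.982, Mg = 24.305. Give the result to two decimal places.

M((Mg₀.₆₈Fe₀.₃₂)₂Si₂O₆) = 220.960 g/mol, so wt% Si = 56.170/220.960 × 100 = 25.42%.
M(Na₀.₆₆Ca₀.₃₄Al₁.₃₄Si₂.₆₆O₈) = 267.654 g/mol, so wt% Si = 74.706/267.654 × 100 = 27.91%.
25.42 − 27.91 = -2.49 pp.

-2.49 percentage points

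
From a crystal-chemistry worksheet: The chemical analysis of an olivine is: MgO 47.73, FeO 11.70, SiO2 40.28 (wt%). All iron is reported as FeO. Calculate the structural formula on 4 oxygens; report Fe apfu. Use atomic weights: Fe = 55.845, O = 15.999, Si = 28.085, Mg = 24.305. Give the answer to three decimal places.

0.242 Fe apfu

MgO (M=40.304): mol = 1.18425; Mg = 1.18425, O = 1.18425.
FeO (M=71.844): mol = 0.16285; Fe = 0.16285, O = 0.16285.
SiO2 (M=60.083): mol = 0.67041; Si = 0.67041, O = 1.34082.
ΣO = 2.68792; factor = 4/ΣO = 1.48814.
Fe apfu = 0.16285 × 1.48814 = 0.242.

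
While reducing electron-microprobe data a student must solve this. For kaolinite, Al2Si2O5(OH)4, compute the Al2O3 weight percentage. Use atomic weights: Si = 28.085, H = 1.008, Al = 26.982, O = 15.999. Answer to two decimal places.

Formula mass = 258.157 g/mol.
2 Al → 1.0000 mol Al2O3 per formula unit; M(Al2O3) = 101.961, so Al2O3 mass = 101.961 g.
101.961/258.157 × 100 = 39.50 wt%.

39.50 wt%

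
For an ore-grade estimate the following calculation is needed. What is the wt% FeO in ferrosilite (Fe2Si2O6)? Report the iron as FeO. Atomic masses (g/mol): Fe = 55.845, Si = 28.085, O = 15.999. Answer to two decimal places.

54.46 wt%

Formula mass = 263.854 g/mol.
2 Fe → 2.0000 mol FeO per formula unit; M(FeO) = 71.844, so FeO mass = 143.688 g.
143.688/263.854 × 100 = 54.46 wt%.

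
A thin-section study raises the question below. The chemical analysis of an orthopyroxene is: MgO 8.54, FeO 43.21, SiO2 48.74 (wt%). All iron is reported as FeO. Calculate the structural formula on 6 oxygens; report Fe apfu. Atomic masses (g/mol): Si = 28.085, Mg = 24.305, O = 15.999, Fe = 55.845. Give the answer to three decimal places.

MgO (M=40.304): mol = 0.21189; Mg = 0.21189, O = 0.21189.
FeO (M=71.844): mol = 0.60144; Fe = 0.60144, O = 0.60144.
SiO2 (M=60.083): mol = 0.81121; Si = 0.81121, O = 1.62242.
ΣO = 2.43575; factor = 6/ΣO = 2.46331.
Fe apfu = 0.60144 × 2.46331 = 1.482.

1.482 Fe apfu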